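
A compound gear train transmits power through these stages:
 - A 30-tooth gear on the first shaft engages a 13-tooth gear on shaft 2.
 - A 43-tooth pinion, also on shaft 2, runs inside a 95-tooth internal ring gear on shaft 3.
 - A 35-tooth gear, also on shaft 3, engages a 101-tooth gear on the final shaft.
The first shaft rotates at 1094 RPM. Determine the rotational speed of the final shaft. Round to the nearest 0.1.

396.0 RPM

gear mesh 13/30 = 0.43333 → 1094/0.43333 = 2524.6 RPM
internal gear 95/43 = 2.2093 → 2524.6/2.2093 = 1142.7 RPM
gear mesh 101/35 = 2.8857 → 1142.7/2.8857 = 395.99 RPM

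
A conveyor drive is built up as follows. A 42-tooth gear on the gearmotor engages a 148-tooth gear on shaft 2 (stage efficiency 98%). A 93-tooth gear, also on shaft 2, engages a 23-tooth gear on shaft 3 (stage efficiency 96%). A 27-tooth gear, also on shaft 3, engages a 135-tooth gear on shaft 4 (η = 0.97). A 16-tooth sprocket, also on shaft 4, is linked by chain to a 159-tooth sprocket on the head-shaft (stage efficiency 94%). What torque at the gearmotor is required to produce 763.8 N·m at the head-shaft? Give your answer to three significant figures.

Overall ratio R = 3.5238 × 0.24731 × 5 × 9.9375 = 43.302; overall efficiency η = 0.98 × 0.96 × 0.97 × 0.94 = 0.8578.
Input torque = output torque / (R × η) = 763.8 / (43.302 × 0.8578) = 20.563 N·m.

20.6 N·m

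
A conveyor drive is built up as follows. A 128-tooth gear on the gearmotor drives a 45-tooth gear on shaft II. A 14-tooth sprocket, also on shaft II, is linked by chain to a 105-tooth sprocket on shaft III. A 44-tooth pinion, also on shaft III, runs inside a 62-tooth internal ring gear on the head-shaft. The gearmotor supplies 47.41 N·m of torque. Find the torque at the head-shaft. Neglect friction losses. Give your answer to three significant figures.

176 N·m

gear mesh 45/128 = 0.35156 → τ = 47.41·0.35156 = 16.668 N·m
chain 105/14 = 7.5 → τ = 16.668·7.5 = 125.01 N·m
internal gear 62/44 = 1.4091 → τ = 125.01·1.4091 = 176.15 N·m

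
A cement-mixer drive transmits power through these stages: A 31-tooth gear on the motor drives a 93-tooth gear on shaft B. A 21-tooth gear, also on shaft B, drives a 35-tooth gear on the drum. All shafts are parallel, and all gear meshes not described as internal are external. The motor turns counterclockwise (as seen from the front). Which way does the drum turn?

the motor → shaft B: external mesh, 1 reversal → CW.
shaft B → the drum: external mesh, 1 reversal → CCW.
2 reversals in total — an even number — so the drum turns the same way as the motor.

counterclockwise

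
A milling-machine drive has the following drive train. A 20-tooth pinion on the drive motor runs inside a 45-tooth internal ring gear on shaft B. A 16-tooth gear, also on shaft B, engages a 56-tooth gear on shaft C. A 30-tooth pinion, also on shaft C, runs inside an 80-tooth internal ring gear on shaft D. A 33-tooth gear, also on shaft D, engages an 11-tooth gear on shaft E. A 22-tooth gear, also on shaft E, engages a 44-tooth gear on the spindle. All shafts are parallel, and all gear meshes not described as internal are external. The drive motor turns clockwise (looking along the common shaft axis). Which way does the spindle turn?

counterclockwise

the drive motor → shaft B: internal mesh, same direction → CW.
shaft B → shaft C: external mesh, 1 reversal → CCW.
shaft C → shaft D: internal mesh, same direction → CCW.
shaft D → shaft E: external mesh, 1 reversal → CW.
shaft E → the spindle: external mesh, 1 reversal → CCW.
3 reversals in total — an odd number — so the spindle turns opposite to the drive motor.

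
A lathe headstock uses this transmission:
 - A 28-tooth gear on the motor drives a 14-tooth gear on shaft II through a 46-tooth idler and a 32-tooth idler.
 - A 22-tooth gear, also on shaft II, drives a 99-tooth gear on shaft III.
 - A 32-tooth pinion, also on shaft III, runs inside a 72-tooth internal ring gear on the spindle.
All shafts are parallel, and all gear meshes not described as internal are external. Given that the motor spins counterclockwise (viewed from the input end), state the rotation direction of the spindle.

counterclockwise

the motor → shaft II: driver → idler → idler → driven is 3 external meshes, 3 reversals → CW.
shaft II → shaft III: external mesh, 1 reversal → CCW.
shaft III → the spindle: internal mesh, same direction → CCW.
4 reversals in total — an even number — so the spindle turns the same way as the motor.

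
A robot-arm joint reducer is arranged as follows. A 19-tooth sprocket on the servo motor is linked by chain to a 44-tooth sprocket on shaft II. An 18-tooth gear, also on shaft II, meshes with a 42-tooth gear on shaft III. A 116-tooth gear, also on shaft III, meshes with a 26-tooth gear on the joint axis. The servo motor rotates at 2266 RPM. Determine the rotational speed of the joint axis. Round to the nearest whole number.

1871 RPM

the servo motor → shaft II (chain, 44/19): 2266 ÷ 2.3158 = 978.5 RPM
shaft II → shaft III (gear mesh, 42/18): 978.5 ÷ 2.3333 = 419.36 RPM
shaft III → the joint axis (gear mesh, 26/116): 419.36 ÷ 0.22414 = 1871 RPM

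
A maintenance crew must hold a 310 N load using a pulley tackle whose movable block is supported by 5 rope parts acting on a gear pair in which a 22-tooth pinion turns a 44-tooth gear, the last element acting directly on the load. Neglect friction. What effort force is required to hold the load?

Block-and-tackle MA = number of supporting rope parts = 5.
Gear pair MA = 44/22 = 2.
Combined ideal MA = 5 × 2 = 10.
Effort = load / MA = 310 / 10 = 31 N.

31 N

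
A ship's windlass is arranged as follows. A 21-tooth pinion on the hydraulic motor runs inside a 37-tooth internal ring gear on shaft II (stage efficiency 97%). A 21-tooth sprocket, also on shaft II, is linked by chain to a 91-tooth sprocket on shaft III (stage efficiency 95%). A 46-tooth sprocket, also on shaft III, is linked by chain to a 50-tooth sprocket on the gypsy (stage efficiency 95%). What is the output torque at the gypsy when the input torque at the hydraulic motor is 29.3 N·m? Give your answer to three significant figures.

After the internal gear (37/21): 29.3 × 1.7619 × 0.97 = 50.075 N·m
After the chain (91/21): 50.075 × 4.3333 × 0.95 = 206.14 N·m
After the chain (50/46): 206.14 × 1.087 × 0.95 = 212.86 N·m

213 N·m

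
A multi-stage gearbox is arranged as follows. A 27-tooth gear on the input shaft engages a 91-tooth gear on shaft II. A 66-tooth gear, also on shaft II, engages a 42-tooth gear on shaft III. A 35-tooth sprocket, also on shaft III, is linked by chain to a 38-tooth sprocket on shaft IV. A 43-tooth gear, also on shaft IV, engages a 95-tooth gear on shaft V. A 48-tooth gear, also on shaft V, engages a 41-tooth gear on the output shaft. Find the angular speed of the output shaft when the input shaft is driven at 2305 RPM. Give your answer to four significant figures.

524.5 RPM

gear mesh 91/27 = 3.3704 → 2305/3.3704 = 683.9 RPM
gear mesh 42/66 = 0.63636 → 683.9/0.63636 = 1074.7 RPM
chain 38/35 = 1.0857 → 1074.7/1.0857 = 989.86 RPM
gear mesh 95/43 = 2.2093 → 989.86/2.2093 = 448.04 RPM
gear mesh 41/48 = 0.85417 → 448.04/0.85417 = 524.54 RPM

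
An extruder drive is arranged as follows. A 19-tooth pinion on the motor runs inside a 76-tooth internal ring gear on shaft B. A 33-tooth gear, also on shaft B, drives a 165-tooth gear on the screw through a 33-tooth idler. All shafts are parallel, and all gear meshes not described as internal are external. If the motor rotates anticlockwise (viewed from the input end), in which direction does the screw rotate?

anticlockwise

the motor → shaft B: internal mesh, same direction → CCW.
shaft B → the screw: driver → idler → driven is 2 external meshes, 2 reversals → CCW.
2 reversals in total — an even number — so the screw turns the same way as the motor.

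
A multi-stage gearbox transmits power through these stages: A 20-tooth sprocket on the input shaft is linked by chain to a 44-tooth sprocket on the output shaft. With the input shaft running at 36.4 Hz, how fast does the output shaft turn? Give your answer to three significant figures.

16.5 Hz

chain 44/20 = 2.2 → 36.4/2.2 = 16.545 Hz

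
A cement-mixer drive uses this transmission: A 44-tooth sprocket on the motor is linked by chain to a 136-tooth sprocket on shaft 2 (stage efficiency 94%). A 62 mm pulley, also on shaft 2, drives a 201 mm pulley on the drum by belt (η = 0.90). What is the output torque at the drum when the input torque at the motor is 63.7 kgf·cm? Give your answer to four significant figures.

chain 136/44 = 3.0909 → τ = 63.7·3.0909·0.94 = 185.08 kgf·cm
belt 201/62 = 3.2419 → τ = 185.08·3.2419·0.90 = 540.01 kgf·cm

540.0 kgf·cm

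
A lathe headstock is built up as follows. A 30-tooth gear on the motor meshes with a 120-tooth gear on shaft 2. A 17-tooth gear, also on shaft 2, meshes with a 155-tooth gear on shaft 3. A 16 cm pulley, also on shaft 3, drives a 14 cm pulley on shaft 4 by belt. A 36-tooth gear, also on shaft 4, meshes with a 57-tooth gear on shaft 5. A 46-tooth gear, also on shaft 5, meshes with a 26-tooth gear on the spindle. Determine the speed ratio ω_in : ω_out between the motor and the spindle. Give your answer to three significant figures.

Each stage contributes driven/driver: gear mesh 120/30 = 4, gear mesh 155/17 = 9.1176, belt 14/16 = 0.875, gear mesh 57/36 = 1.5833, gear mesh 26/46 = 0.56522.
Overall: 4 × 9.1176 × 0.875 × 1.5833 × 0.56522 = 28.559.

28.6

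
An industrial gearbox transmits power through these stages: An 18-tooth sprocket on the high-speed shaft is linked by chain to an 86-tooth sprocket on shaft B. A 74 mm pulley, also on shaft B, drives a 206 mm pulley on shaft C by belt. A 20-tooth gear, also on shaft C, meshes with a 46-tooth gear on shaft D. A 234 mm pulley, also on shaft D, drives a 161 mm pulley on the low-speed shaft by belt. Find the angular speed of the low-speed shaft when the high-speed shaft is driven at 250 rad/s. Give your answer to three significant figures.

11.9 rad/s

Chain: ratio = 86/18 = 4.7778, so shaft B turns at 250 / 4.7778 = 52.326 rad/s.
Belt: ratio = 206/74 = 2.7838, so shaft C turns at 52.326 / 2.7838 = 18.797 rad/s.
Gear mesh: ratio = 46/20 = 2.3, so shaft D turns at 18.797 / 2.3 = 8.1724 rad/s.
Belt: ratio = 161/234 = 0.68803, so the low-speed shaft turns at 8.1724 / 0.68803 = 11.878 rad/s.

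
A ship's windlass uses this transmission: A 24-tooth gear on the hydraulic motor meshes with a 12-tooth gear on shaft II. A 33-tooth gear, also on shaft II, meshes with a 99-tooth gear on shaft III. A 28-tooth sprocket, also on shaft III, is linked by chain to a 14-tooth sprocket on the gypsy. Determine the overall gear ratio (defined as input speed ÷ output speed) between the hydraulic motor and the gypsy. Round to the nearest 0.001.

0.750

Each stage contributes driven/driver: gear mesh 12/24 = 0.5, gear mesh 99/33 = 3, chain 14/28 = 0.5.
Overall: 0.5 × 3 × 0.5 = 0.75.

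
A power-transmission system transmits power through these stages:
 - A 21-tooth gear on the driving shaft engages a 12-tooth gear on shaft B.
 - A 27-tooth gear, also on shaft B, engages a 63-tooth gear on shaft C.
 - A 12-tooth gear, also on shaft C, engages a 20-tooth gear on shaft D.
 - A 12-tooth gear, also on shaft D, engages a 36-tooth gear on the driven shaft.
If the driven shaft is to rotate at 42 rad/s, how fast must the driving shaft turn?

280 rad/s

Overall ratio R = 0.57143 × 2.3333 × 1.6667 × 3 = 6.6667.
Required input speed = output speed × R = 42 × 6.6667 = 280 rad/s.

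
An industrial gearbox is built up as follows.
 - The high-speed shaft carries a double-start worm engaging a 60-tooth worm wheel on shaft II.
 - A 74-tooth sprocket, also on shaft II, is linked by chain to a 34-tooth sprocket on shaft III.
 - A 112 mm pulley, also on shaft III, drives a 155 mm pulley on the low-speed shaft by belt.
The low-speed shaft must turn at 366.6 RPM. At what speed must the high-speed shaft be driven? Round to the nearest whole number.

Overall ratio R = 30 × 0.45946 × 1.3839 = 19.076.
Required input speed = output speed × R = 366.6 × 19.076 = 6993.2 RPM.

6993 RPM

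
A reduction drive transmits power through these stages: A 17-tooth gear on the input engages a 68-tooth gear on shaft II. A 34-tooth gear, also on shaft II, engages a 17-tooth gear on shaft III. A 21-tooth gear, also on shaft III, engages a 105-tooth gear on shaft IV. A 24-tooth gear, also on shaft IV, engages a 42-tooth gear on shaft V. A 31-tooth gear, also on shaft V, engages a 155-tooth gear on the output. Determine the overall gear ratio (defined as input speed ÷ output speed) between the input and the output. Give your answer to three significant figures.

Each stage contributes driven/driver: gear mesh 68/17 = 4, gear mesh 17/34 = 0.5, gear mesh 105/21 = 5, gear mesh 42/24 = 1.75, gear mesh 155/31 = 5.
Overall: 4 × 0.5 × 5 × 1.75 × 5 = 87.5.

87.5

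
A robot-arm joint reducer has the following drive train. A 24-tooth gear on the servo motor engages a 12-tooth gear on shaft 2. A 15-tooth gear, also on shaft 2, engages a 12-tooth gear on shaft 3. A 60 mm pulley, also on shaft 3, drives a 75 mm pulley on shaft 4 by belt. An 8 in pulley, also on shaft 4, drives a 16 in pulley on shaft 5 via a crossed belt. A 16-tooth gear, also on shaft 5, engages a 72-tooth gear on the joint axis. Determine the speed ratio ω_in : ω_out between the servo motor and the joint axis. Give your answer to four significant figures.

Each stage contributes driven/driver: gear mesh 12/24 = 0.5, gear mesh 12/15 = 0.8, belt 75/60 = 1.25, belt 16/8 = 2, gear mesh 72/16 = 4.5.
Overall: 0.5 × 0.8 × 1.25 × 2 × 4.5 = 4.5.

4.500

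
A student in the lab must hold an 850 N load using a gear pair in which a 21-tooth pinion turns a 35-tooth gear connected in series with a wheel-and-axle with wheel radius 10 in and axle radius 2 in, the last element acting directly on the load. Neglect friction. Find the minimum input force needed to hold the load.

Gear pair MA = 35/21 = 1.6667.
Wheel-and-axle MA = R/r = 10/2 = 5.
Combined ideal MA = 1.6667 × 5 = 8.3333.
Effort = load / MA = 850 / 8.3333 = 102 N.

102 N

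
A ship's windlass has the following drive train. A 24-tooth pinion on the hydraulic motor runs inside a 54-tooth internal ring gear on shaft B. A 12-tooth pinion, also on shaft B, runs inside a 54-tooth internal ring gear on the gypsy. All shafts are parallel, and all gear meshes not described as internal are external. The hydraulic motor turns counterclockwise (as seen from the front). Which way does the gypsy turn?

counterclockwise

the hydraulic motor → shaft B: internal mesh, same direction → CCW.
shaft B → the gypsy: internal mesh, same direction → CCW.
0 reversals in total — an even number — so the gypsy turns the same way as the hydraulic motor.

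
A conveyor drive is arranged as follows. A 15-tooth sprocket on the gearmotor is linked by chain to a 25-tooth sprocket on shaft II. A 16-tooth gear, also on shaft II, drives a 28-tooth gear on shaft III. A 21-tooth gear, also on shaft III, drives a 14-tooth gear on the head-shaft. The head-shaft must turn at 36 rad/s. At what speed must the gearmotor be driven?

Overall ratio R = 1.6667 × 1.75 × 0.66667 = 1.9444.
Required input speed = output speed × R = 36 × 1.9444 = 70 rad/s.

70 rad/s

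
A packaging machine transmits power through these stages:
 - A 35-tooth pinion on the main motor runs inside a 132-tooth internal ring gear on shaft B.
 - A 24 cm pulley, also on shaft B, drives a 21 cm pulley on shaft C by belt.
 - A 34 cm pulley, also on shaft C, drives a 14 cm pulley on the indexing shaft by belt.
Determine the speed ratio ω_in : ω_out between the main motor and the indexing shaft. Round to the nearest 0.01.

1.36

Each stage contributes driven/driver: internal gear 132/35 = 3.7714, belt 21/24 = 0.875, belt 14/34 = 0.41176.
Overall: 3.7714 × 0.875 × 0.41176 = 1.3588.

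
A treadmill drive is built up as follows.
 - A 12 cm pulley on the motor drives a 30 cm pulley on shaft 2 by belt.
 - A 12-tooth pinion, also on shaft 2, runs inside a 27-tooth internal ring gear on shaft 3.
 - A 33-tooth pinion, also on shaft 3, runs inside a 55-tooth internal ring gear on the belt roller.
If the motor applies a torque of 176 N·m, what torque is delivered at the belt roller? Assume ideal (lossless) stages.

1650 N·m

After the belt (30/12): 176 × 2.5 = 440 N·m
After the internal gear (27/12): 440 × 2.25 = 990 N·m
After the internal gear (55/33): 990 × 1.6667 = 1650 N·m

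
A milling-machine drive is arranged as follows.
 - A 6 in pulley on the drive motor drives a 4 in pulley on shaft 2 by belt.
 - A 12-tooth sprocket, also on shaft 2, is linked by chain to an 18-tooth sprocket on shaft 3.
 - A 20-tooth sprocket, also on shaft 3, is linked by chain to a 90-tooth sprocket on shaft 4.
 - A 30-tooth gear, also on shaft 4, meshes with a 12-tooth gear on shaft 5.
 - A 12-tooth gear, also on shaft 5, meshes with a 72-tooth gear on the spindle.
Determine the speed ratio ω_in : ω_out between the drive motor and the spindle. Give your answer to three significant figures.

10.8

Each stage contributes driven/driver: belt 4/6 = 0.66667, chain 18/12 = 1.5, chain 90/20 = 4.5, gear mesh 12/30 = 0.4, gear mesh 72/12 = 6.
Overall: 0.66667 × 1.5 × 4.5 × 0.4 × 6 = 10.8.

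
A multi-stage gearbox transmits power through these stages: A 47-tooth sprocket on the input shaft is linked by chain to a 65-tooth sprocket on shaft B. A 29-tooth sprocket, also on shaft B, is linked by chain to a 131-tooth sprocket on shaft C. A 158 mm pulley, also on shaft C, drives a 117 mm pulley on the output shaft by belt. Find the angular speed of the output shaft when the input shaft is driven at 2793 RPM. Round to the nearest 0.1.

Chain: ratio = 65/47 = 1.383, so shaft B turns at 2793 / 1.383 = 2019.6 RPM.
Chain: ratio = 131/29 = 4.5172, so shaft C turns at 2019.6 / 4.5172 = 447.08 RPM.
Belt: ratio = 117/158 = 0.74051, so the output shaft turns at 447.08 / 0.74051 = 603.74 RPM.

603.7 RPM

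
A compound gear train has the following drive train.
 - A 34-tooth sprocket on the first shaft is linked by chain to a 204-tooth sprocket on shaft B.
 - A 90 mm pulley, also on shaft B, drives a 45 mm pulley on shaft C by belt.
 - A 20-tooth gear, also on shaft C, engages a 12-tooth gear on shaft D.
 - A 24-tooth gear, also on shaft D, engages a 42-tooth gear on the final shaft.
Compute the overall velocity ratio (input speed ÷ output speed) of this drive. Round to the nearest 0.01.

3.15

Each stage contributes driven/driver: chain 204/34 = 6, belt 45/90 = 0.5, gear mesh 12/20 = 0.6, gear mesh 42/24 = 1.75.
Overall: 6 × 0.5 × 0.6 × 1.75 = 3.15.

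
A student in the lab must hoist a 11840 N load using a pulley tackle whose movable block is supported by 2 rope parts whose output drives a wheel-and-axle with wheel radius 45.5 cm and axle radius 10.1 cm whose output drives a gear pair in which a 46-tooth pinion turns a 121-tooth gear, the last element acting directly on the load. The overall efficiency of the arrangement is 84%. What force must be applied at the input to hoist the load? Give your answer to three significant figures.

595 N

Block-and-tackle MA = number of supporting rope parts = 2.
Wheel-and-axle MA = R/r = 45.5/10.1 = 4.505.
Gear pair MA = 121/46 = 2.6304.
Combined ideal MA = 2 × 4.505 × 2.6304 = 23.7.
Actual MA = 23.7 × 0.84 = 19.908.
Effort = load / actual MA = 11840 / 19.908 = 594.74 N.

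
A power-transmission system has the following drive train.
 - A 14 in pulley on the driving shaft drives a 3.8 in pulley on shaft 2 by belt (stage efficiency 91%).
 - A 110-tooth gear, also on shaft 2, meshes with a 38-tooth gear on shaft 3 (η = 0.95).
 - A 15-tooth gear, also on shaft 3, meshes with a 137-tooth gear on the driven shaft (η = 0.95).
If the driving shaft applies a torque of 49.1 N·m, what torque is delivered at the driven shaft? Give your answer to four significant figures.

belt 3.8/14 = 0.27143 → τ = 49.1·0.27143·0.91 = 12.128 N·m
gear mesh 38/110 = 0.34545 → τ = 12.128·0.34545·0.95 = 3.9801 N·m
gear mesh 137/15 = 9.1333 → τ = 3.9801·9.1333·0.95 = 34.534 N·m

34.53 N·m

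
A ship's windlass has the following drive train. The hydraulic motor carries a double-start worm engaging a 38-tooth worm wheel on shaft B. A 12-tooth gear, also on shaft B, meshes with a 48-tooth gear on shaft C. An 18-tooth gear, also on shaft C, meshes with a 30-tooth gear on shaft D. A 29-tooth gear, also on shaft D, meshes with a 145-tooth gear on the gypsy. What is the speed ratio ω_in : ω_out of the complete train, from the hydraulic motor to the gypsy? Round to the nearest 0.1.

Each stage contributes driven/driver: worm 38/2 = 19, gear mesh 48/12 = 4, gear mesh 30/18 = 1.6667, gear mesh 145/29 = 5.
Overall: 19 × 4 × 1.6667 × 5 = 633.33.

633.3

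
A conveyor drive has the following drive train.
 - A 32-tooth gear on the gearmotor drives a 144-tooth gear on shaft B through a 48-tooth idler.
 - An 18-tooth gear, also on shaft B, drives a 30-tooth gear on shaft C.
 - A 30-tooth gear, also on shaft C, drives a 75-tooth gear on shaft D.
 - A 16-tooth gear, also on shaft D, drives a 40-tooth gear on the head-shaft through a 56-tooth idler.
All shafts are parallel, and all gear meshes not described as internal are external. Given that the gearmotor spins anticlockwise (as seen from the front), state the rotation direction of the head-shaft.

the gearmotor → shaft B: driver → idler → driven is 2 external meshes, 2 reversals → CCW.
shaft B → shaft C: external mesh, 1 reversal → CW.
shaft C → shaft D: external mesh, 1 reversal → CCW.
shaft D → the head-shaft: driver → idler → driven is 2 external meshes, 2 reversals → CCW.
6 reversals in total — an even number — so the head-shaft turns the same way as the gearmotor.

anticlockwise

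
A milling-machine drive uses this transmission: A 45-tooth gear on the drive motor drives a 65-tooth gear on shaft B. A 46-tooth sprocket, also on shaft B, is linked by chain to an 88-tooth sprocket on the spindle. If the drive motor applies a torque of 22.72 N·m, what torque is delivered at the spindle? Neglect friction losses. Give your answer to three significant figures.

Gear mesh: ratio = 65/45 = 1.4444; torque at shaft B = 22.72 × 1.4444 = 32.818 N·m.
Chain: ratio = 88/46 = 1.913; torque at the spindle = 32.818 × 1.913 = 62.782 N·m.

62.8 N·m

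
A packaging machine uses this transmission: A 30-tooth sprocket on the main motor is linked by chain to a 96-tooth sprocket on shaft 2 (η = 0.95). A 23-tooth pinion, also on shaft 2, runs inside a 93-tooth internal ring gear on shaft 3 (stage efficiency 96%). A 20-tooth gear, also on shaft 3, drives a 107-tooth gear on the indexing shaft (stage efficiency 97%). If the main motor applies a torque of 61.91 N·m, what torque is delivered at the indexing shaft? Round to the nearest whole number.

3791 N·m

chain 96/30 = 3.2 → τ = 61.91·3.2·0.95 = 188.21 N·m
internal gear 93/23 = 4.0435 → τ = 188.21·4.0435·0.96 = 730.57 N·m
gear mesh 107/20 = 5.35 → τ = 730.57·5.35·0.97 = 3791.3 N·m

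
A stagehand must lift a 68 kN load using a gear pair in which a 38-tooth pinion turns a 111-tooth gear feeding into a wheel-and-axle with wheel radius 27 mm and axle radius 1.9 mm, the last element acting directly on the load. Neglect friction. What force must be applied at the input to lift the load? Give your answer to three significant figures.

Gear pair MA = 111/38 = 2.9211.
Wheel-and-axle MA = R/r = 27/1.9 = 14.211.
Combined ideal MA = 2.9211 × 14.211 = 41.51.
Effort = load / MA = 68 / 41.51 = 1.6382 kN.

1.64 kN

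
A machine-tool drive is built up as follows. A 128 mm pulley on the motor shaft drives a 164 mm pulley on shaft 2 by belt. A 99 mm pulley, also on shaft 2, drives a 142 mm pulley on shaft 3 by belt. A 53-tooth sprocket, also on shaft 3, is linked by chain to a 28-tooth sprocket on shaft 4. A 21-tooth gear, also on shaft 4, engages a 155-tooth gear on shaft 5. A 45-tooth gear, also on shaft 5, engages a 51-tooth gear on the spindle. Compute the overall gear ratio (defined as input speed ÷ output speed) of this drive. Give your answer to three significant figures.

8.12

Each stage contributes driven/driver: belt 164/128 = 1.2812, belt 142/99 = 1.4343, chain 28/53 = 0.5283, gear mesh 155/21 = 7.381, gear mesh 51/45 = 1.1333.
Overall: 1.2812 × 1.4343 × 0.5283 × 7.381 × 1.1333 = 8.1216.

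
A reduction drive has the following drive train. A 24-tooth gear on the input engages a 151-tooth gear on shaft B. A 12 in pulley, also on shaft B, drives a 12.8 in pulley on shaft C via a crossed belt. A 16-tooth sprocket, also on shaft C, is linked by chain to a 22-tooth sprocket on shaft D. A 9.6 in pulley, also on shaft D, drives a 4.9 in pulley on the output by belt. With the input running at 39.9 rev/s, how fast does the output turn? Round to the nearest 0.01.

8.47 rev/s

gear mesh 151/24 = 6.2917 → 39.9/6.2917 = 6.3417 rev/s
belt 12.8/12 = 1.0667 → 6.3417/1.0667 = 5.9454 rev/s
chain 22/16 = 1.375 → 5.9454/1.375 = 4.3239 rev/s
belt 4.9/9.6 = 0.51042 → 4.3239/0.51042 = 8.4713 rev/s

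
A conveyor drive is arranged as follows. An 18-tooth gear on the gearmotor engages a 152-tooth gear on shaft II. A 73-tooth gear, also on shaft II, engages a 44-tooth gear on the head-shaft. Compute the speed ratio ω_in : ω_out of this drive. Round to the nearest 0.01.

5.09

Each stage contributes driven/driver: gear mesh 152/18 = 8.4444, gear mesh 44/73 = 0.60274.
Overall: 8.4444 × 0.60274 = 5.0898.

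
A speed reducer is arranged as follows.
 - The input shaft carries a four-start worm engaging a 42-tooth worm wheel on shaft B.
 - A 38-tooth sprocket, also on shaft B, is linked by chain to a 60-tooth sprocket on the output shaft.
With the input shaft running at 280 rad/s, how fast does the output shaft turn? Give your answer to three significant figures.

worm 42/4 = 10.5 → 280/10.5 = 26.667 rad/s
chain 60/38 = 1.5789 → 26.667/1.5789 = 16.889 rad/s

16.9 rad/s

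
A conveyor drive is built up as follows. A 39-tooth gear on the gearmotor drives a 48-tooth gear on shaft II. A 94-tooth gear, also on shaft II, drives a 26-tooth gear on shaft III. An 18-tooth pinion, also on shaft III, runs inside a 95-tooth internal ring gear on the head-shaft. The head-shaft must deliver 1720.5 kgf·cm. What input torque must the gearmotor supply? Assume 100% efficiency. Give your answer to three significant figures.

958 kgf·cm

Overall ratio R = 1.2308 × 0.2766 × 5.2778 = 1.7967.
Input torque = output torque / R = 1720.5 / 1.7967 = 957.59 kgf·cm.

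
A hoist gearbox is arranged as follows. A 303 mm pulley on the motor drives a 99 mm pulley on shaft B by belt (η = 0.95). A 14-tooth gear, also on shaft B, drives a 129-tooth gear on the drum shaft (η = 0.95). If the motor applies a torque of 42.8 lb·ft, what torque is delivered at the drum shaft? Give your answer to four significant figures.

116.3 lb·ft

belt 99/303 = 0.32673 → τ = 42.8·0.32673·0.95 = 13.285 lb·ft
gear mesh 129/14 = 9.2143 → τ = 13.285·9.2143·0.95 = 116.29 lb·ft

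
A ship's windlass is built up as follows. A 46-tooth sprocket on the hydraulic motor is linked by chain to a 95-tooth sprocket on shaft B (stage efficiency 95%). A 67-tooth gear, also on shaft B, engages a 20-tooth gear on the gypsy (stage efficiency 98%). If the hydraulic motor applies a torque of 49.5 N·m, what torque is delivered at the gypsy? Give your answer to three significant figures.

After the chain (95/46): 49.5 × 2.0652 × 0.95 = 97.117 N·m
After the gear mesh (20/67): 97.117 × 0.29851 × 0.98 = 28.41 N·m

28.4 N·m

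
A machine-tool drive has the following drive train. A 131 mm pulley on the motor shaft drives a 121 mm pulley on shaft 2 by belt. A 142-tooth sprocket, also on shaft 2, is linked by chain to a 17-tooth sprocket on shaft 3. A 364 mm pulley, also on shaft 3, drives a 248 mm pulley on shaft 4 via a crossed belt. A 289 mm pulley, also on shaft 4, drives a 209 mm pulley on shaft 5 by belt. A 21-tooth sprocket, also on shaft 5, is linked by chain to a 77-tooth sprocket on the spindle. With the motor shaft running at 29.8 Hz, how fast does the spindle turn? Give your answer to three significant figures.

149 Hz

belt 121/131 = 0.92366 → 29.8/0.92366 = 32.263 Hz
chain 17/142 = 0.11972 → 32.263/0.11972 = 269.49 Hz
belt 248/364 = 0.68132 → 269.49/0.68132 = 395.54 Hz
belt 209/289 = 0.72318 → 395.54/0.72318 = 546.94 Hz
chain 77/21 = 3.6667 → 546.94/3.6667 = 149.17 Hz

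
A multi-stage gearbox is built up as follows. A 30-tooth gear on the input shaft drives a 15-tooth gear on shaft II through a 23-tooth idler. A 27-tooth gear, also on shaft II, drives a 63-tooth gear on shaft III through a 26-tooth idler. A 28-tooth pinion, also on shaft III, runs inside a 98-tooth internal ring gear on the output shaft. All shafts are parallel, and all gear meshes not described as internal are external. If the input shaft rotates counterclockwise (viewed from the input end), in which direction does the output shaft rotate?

counterclockwise

the input shaft → shaft II: driver → idler → driven is 2 external meshes, 2 reversals → CCW.
shaft II → shaft III: driver → idler → driven is 2 external meshes, 2 reversals → CCW.
shaft III → the output shaft: internal mesh, same direction → CCW.
4 reversals in total — an even number — so the output shaft turns the same way as the input shaft.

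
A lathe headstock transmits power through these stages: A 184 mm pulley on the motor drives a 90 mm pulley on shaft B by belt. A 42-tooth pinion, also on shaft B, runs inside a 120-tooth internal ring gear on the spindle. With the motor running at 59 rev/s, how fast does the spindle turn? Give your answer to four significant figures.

42.22 rev/s

the motor → shaft B (belt, 90/184): 59 ÷ 0.48913 = 120.62 rev/s
shaft B → the spindle (internal gear, 120/42): 120.62 ÷ 2.8571 = 42.218 rev/s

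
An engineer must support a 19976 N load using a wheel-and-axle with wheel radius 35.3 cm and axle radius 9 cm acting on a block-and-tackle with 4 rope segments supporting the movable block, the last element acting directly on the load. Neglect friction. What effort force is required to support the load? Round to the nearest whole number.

1273 N

Wheel-and-axle MA = R/r = 35.3/9 = 3.9222.
Block-and-tackle MA = number of supporting rope parts = 4.
Combined ideal MA = 3.9222 × 4 = 15.689.
Effort = load / MA = 19976 / 15.689 = 1273.3 N.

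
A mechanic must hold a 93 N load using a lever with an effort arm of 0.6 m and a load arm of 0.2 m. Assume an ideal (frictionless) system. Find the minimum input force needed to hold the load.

31 N

Lever MA = effort arm / load arm = 0.6/0.2 = 3.
Effort = load / MA = 93 / 3 = 31 N.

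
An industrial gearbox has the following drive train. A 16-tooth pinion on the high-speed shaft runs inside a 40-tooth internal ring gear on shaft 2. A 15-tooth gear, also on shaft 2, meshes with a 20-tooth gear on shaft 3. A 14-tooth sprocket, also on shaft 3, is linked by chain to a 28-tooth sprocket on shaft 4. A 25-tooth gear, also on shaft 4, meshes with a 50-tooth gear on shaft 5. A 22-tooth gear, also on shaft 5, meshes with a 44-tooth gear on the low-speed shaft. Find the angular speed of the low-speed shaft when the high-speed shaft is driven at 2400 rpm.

Internal gear: ratio = 40/16 = 2.5, so shaft 2 turns at 2400 / 2.5 = 960 rpm.
Gear mesh: ratio = 20/15 = 1.3333, so shaft 3 turns at 960 / 1.3333 = 720 rpm.
Chain: ratio = 28/14 = 2, so shaft 4 turns at 720 / 2 = 360 rpm.
Gear mesh: ratio = 50/25 = 2, so shaft 5 turns at 360 / 2 = 180 rpm.
Gear mesh: ratio = 44/22 = 2, so the low-speed shaft turns at 180 / 2 = 90 rpm.

90 rpm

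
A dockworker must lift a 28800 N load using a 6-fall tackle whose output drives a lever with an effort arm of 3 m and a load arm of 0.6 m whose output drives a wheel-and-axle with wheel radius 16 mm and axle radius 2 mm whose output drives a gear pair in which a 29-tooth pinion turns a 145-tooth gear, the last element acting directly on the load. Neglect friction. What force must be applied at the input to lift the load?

Block-and-tackle MA = number of supporting rope parts = 6.
Lever MA = effort arm / load arm = 3/0.6 = 5.
Wheel-and-axle MA = R/r = 16/2 = 8.
Gear pair MA = 145/29 = 5.
Combined ideal MA = 6 × 5 × 8 × 5 = 1200.
Effort = load / MA = 28800 / 1200 = 24 N.

24 N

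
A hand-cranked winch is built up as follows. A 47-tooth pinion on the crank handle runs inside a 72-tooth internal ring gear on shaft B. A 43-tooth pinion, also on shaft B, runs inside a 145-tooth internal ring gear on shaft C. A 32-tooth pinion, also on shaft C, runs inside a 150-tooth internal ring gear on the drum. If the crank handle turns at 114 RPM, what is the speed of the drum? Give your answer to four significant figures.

4.708 RPM

Internal gear: ratio = 72/47 = 1.5319, so shaft B turns at 114 / 1.5319 = 74.417 RPM.
Internal gear: ratio = 145/43 = 3.3721, so shaft C turns at 74.417 / 3.3721 = 22.068 RPM.
Internal gear: ratio = 150/32 = 4.6875, so the drum turns at 22.068 / 4.6875 = 4.7079 RPM.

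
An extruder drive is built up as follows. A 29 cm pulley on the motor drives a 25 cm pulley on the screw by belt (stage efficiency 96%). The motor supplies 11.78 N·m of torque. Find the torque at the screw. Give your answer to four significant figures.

9.749 N·m

Belt: ratio = 25/29 = 0.86207; torque at the screw = 11.78 × 0.86207 × 0.96 = 9.749 N·m.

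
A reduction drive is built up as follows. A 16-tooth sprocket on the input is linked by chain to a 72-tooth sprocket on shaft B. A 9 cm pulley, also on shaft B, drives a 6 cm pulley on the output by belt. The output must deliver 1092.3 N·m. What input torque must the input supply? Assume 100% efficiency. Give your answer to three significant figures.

Overall ratio R = 4.5 × 0.66667 = 3.
Input torque = output torque / R = 1092.3 / 3 = 364.1 N·m.

364 N·m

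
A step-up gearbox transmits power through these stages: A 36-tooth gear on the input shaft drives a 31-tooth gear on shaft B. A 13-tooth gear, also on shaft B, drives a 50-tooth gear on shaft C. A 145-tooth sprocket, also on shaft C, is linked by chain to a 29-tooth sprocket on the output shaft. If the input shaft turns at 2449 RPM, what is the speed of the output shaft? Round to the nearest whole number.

gear mesh 31/36 = 0.86111 → 2449/0.86111 = 2844 RPM
gear mesh 50/13 = 3.8462 → 2844/3.8462 = 739.44 RPM
chain 29/145 = 0.2 → 739.44/0.2 = 3697.2 RPM

3697 RPM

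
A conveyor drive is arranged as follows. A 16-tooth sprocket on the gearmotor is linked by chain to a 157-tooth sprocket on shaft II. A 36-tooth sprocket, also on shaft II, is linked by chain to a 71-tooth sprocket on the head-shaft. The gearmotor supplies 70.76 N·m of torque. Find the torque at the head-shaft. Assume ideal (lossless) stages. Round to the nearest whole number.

After the chain (157/16): 70.76 × 9.8125 = 694.33 N·m
After the chain (71/36): 694.33 × 1.9722 = 1369.4 N·m

1369 N·m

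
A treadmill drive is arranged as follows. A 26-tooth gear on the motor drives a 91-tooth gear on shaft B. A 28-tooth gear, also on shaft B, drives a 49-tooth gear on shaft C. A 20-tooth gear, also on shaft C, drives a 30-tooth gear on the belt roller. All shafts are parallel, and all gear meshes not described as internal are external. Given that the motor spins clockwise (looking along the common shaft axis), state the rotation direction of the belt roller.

counterclockwise

the motor → shaft B: external mesh, 1 reversal → CCW.
shaft B → shaft C: external mesh, 1 reversal → CW.
shaft C → the belt roller: external mesh, 1 reversal → CCW.
3 reversals in total — an odd number — so the belt roller turns opposite to the motor.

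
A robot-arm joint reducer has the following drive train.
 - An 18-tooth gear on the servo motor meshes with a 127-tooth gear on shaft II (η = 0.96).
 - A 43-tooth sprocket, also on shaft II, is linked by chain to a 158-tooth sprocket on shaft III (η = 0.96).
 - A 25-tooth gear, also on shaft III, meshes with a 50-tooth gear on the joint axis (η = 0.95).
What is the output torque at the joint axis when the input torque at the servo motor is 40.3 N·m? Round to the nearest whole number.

1829 N·m

Gear mesh: ratio = 127/18 = 7.0556; torque at shaft II = 40.3 × 7.0556 × 0.96 = 272.97 N·m.
Chain: ratio = 158/43 = 3.6744; torque at shaft III = 272.97 × 3.6744 × 0.96 = 962.87 N·m.
Gear mesh: ratio = 50/25 = 2; torque at the joint axis = 962.87 × 2 × 0.95 = 1829.5 N·m.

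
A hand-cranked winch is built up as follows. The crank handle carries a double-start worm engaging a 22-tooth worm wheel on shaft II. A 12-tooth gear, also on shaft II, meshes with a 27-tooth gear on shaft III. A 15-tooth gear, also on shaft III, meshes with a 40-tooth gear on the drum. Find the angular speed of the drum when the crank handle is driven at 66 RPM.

Worm: ratio = 22/2 = 11, so shaft II turns at 66 / 11 = 6 RPM.
Gear mesh: ratio = 27/12 = 2.25, so shaft III turns at 6 / 2.25 = 2.6667 RPM.
Gear mesh: ratio = 40/15 = 2.6667, so the drum turns at 2.6667 / 2.6667 = 1 RPM.

1 RPM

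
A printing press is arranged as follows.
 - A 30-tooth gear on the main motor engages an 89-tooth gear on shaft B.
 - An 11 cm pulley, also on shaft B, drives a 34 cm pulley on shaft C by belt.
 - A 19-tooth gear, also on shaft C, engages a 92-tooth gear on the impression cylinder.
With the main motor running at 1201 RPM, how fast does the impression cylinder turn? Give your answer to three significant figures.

gear mesh 89/30 = 2.9667 → 1201/2.9667 = 404.83 RPM
belt 34/11 = 3.0909 → 404.83/3.0909 = 130.97 RPM
gear mesh 92/19 = 4.8421 → 130.97/4.8421 = 27.049 RPM

27.0 RPM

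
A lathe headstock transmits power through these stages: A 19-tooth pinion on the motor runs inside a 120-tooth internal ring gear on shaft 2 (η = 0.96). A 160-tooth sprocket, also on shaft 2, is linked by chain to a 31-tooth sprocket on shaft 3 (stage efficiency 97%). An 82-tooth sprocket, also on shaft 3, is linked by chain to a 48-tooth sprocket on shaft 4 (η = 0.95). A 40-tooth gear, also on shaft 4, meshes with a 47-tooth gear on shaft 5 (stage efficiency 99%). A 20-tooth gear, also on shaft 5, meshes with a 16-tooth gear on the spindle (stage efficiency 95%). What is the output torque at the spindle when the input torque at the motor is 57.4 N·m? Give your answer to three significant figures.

32.2 N·m

After the internal gear (120/19): 57.4 × 6.3158 × 0.96 = 348.03 N·m
After the chain (31/160): 348.03 × 0.19375 × 0.97 = 65.407 N·m
After the chain (48/82): 65.407 × 0.58537 × 0.95 = 36.373 N·m
After the gear mesh (47/40): 36.373 × 1.175 × 0.99 = 42.311 N·m
After the gear mesh (16/20): 42.311 × 0.8 × 0.95 = 32.156 N·m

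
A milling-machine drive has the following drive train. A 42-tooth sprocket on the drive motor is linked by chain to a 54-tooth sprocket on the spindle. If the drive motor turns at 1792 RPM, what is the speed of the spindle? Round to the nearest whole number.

Chain: ratio = 54/42 = 1.2857, so the spindle turns at 1792 / 1.2857 = 1393.8 RPM.

1394 RPM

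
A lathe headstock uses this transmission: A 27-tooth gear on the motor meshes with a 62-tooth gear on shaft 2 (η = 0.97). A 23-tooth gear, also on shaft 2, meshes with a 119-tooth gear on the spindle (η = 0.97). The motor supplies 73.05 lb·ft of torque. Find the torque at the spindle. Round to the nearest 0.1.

Gear mesh: ratio = 62/27 = 2.2963; torque at shaft 2 = 73.05 × 2.2963 × 0.97 = 162.71 lb·ft.
Gear mesh: ratio = 119/23 = 5.1739; torque at the spindle = 162.71 × 5.1739 × 0.97 = 816.6 lb·ft.

816.6 lb·ft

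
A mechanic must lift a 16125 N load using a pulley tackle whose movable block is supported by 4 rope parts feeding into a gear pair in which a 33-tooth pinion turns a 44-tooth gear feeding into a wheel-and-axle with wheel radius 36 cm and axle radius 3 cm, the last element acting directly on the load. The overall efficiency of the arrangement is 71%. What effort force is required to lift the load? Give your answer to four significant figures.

354.9 N

Block-and-tackle MA = number of supporting rope parts = 4.
Gear pair MA = 44/33 = 1.3333.
Wheel-and-axle MA = R/r = 36/3 = 12.
Combined ideal MA = 4 × 1.3333 × 12 = 64.
Actual MA = 64 × 0.71 = 45.44.
Effort = load / actual MA = 16125 / 45.44 = 354.86 N.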